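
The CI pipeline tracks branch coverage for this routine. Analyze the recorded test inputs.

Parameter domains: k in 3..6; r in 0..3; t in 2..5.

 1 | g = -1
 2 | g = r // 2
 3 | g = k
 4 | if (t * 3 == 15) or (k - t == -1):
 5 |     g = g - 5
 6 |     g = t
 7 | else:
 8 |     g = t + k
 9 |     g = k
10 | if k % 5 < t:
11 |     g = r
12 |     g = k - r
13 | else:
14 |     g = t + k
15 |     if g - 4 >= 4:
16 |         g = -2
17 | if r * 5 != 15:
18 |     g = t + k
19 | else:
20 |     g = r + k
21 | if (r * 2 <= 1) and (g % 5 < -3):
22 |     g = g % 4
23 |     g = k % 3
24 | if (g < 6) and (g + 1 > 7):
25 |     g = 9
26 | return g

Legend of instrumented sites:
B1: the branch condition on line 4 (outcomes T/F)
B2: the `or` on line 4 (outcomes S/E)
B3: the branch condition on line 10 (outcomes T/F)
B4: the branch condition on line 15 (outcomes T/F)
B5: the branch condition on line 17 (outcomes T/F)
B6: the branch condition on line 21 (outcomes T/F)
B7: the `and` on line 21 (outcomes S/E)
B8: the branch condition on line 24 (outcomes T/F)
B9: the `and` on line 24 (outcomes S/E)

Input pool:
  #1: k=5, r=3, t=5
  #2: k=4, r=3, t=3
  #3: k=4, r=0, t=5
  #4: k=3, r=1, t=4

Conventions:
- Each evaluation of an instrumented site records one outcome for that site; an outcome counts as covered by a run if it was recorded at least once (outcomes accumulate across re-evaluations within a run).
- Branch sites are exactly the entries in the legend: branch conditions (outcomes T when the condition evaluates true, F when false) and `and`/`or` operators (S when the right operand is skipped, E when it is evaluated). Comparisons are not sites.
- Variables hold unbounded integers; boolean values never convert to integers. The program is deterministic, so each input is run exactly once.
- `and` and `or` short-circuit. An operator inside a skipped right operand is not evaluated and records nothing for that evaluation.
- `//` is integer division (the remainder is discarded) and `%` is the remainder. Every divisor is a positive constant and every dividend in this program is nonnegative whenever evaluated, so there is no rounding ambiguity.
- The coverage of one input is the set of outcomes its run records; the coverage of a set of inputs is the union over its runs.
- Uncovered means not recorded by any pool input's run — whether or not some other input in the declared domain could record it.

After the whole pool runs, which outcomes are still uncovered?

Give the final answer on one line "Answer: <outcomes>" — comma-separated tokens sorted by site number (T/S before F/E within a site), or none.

input #1, k=5, r=3, t=5: outcomes B1=T, B2=S, B3=T, B5=F, B6=F, B7=S, B8=F, B9=S
input #2, k=4, r=3, t=3: outcomes B1=F, B2=E, B3=F, B4=F, B5=F, B6=F, B7=S, B8=F, B9=S
input #3, k=4, r=0, t=5: outcomes B1=T, B2=S, B3=T, B5=T, B6=F, B7=E, B8=F, B9=S
input #4, k=3, r=1, t=4: outcomes B1=T, B2=E, B3=T, B5=T, B6=F, B7=S, B8=F, B9=S
union over the pool: B1=T, B1=F, B2=S, B2=E, B3=T, B3=F, B4=F, B5=T, B5=F, B6=F, B7=S, B7=E, B8=F, B9=S
uncovered (4 of 18): B4=T, B6=T, B8=T, B9=E

Answer: B4=T, B6=T, B8=T, B9=E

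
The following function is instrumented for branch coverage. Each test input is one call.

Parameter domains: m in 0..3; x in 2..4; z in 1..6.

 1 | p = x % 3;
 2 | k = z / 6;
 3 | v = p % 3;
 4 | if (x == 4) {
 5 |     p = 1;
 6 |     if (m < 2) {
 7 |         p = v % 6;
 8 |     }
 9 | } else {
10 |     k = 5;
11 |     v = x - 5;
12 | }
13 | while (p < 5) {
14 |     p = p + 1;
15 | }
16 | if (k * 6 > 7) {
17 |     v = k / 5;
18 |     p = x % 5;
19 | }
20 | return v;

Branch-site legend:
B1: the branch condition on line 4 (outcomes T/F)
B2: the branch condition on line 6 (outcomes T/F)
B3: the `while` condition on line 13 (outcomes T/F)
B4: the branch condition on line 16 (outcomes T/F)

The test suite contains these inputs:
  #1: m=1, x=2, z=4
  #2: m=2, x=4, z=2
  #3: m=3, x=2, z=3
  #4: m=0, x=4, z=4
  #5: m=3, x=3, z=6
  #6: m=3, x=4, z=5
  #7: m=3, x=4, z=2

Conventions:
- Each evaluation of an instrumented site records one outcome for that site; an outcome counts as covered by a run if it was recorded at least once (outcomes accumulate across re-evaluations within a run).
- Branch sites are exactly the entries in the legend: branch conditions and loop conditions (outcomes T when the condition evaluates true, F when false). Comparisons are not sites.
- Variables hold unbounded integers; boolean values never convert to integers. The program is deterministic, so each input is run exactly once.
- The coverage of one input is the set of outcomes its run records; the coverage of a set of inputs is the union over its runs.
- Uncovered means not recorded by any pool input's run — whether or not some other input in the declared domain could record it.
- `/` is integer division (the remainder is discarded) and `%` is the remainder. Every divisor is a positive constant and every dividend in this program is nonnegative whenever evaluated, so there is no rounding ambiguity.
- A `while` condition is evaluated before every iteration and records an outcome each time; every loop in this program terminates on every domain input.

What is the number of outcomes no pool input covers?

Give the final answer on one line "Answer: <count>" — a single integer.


test 1 (m=1, x=2, z=4) fires B1->F, B3->T, B3->T, B3->T, B3->F, B4->T; hits B1=F, B3=T, B3=F, B4=T
test 2 (m=2, x=4, z=2) fires B1->T, B2->F, B3->T, B3->T, B3->T, B3->T, B3->F, B4->F; hits B1=T, B2=F, B3=T, B3=F, B4=F
test 3 (m=3, x=2, z=3) fires B1->F, B3->T, B3->T, B3->T, B3->F, B4->T; hits B1=F, B3=T, B3=F, B4=T
test 4 (m=0, x=4, z=4) fires B1->T, B2->T, B3->T, B3->T, B3->T, B3->T, B3->F, B4->F; hits B1=T, B2=T, B3=T, B3=F, B4=F
test 5 (m=3, x=3, z=6) fires B1->F, B3->T, B3->T, B3->T, B3->T, B3->T, B3->F, B4->T; hits B1=F, B3=T, B3=F, B4=T
test 6 (m=3, x=4, z=5) fires B1->T, B2->F, B3->T, B3->T, B3->T, B3->T, B3->F, B4->F; hits B1=T, B2=F, B3=T, B3=F, B4=F
test 7 (m=3, x=4, z=2) fires B1->T, B2->F, B3->T, B3->T, B3->T, B3->T, B3->F, B4->F; hits B1=T, B2=F, B3=T, B3=F, B4=F
union over the pool: B1=T, B1=F, B2=T, B2=F, B3=T, B3=F, B4=T, B4=F
uncovered (0 of 8): none
Answer: 0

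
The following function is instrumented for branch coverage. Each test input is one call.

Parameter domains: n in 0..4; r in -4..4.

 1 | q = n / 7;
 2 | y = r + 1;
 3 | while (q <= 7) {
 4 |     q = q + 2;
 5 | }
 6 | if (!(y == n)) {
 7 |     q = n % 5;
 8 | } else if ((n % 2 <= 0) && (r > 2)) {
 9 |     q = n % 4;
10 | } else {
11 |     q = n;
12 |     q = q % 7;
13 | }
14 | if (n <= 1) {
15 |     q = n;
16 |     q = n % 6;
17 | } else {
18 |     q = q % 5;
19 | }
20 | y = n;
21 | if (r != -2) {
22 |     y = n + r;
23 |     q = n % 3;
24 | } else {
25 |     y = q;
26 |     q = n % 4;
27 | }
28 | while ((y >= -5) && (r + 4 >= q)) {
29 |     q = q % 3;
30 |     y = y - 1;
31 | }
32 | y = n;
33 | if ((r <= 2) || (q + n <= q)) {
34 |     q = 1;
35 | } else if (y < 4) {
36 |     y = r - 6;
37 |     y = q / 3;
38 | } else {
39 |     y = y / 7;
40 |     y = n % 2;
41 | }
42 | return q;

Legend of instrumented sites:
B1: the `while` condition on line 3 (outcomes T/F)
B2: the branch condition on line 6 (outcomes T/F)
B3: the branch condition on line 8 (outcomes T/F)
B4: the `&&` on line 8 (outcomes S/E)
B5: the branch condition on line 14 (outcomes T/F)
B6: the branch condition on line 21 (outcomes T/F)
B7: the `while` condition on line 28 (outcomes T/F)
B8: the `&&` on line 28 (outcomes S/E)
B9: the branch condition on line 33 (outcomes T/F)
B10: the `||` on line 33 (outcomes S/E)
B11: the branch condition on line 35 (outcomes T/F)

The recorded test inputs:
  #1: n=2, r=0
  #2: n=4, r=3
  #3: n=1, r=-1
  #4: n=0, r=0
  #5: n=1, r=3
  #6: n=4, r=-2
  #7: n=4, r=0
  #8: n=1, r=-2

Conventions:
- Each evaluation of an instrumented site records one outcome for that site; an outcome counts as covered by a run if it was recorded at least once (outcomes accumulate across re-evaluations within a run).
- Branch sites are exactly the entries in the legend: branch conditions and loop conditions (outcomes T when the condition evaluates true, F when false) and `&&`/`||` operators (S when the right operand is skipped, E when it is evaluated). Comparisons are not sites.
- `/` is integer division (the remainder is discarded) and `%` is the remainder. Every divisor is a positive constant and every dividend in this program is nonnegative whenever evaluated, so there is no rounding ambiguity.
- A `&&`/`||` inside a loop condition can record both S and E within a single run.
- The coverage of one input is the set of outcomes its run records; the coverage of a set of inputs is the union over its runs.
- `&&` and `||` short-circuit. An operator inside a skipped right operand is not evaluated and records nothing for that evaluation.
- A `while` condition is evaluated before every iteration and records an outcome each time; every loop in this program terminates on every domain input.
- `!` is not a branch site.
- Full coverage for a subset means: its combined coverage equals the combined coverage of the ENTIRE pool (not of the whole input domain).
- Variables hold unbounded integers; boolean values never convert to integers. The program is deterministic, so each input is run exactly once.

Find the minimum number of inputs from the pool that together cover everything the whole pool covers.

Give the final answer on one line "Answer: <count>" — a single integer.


input #1 (n=2, r=0): events B1->T, B1->T, B1->T, B1->T, B1->F, B2->T, B5->F, B6->T, B8->E, B7->T, B8->E, B7->T, B8->E, B7->T, ...; covers B1=T, B1=F, B2=T, B5=F, B6=T, B7=T, B7=F, B8=S, B8=E, B9=T, B10=S
input #2 (n=4, r=3): events B1->T, B1->T, B1->T, B1->T, B1->F, B2->F, B4->E, B3->T, B5->F, B6->T, B8->E, B7->T, B8->E, B7->T, ...; covers B1=T, B1=F, B2=F, B3=T, B4=E, B5=F, B6=T, B7=T, B7=F, B8=S, B8=E, B9=F, B10=E, B11=F
input #3 (n=1, r=-1): events B1->T, B1->T, B1->T, B1->T, B1->F, B2->T, B5->T, B6->T, B8->E, B7->T, B8->E, B7->T, B8->E, B7->T, ...; covers B1=T, B1=F, B2=T, B5=T, B6=T, B7=T, B7=F, B8=S, B8=E, B9=T, B10=S
input #4 (n=0, r=0): events B1->T, B1->T, B1->T, B1->T, B1->F, B2->T, B5->T, B6->T, B8->E, B7->T, B8->E, B7->T, B8->E, B7->T, ...; covers B1=T, B1=F, B2=T, B5=T, B6=T, B7=T, B7=F, B8=S, B8=E, B9=T, B10=S
input #5 (n=1, r=3): events B1->T, B1->T, B1->T, B1->T, B1->F, B2->T, B5->T, B6->T, B8->E, B7->T, B8->E, B7->T, B8->E, B7->T, ...; covers B1=T, B1=F, B2=T, B5=T, B6=T, B7=T, B7=F, B8=S, B8=E, B9=F, B10=E, B11=T
input #6 (n=4, r=-2): events B1->T, B1->T, B1->T, B1->T, B1->F, B2->T, B5->F, B6->F, B8->E, B7->T, B8->E, B7->T, B8->E, B7->T, ...; covers B1=T, B1=F, B2=T, B5=F, B6=F, B7=T, B7=F, B8=S, B8=E, B9=T, B10=S
input #7 (n=4, r=0): events B1->T, B1->T, B1->T, B1->T, B1->F, B2->T, B5->F, B6->T, B8->E, B7->T, B8->E, B7->T, B8->E, B7->T, ...; covers B1=T, B1=F, B2=T, B5=F, B6=T, B7=T, B7=F, B8=S, B8=E, B9=T, B10=S
input #8 (n=1, r=-2): events B1->T, B1->T, B1->T, B1->T, B1->F, B2->T, B5->T, B6->F, B8->E, B7->T, B8->E, B7->T, B8->E, B7->T, ...; covers B1=T, B1=F, B2=T, B5=T, B6=F, B7=T, B7=F, B8=S, B8=E, B9=T, B10=S
the full pool covers 20 outcomes: B1=T, B1=F, B2=T, B2=F, B3=T, B4=E, B5=T, B5=F, B6=T, B6=F, B7=T, B7=F, B8=S, B8=E, B9=T, B9=F, B10=S, B10=E, B11=T, B11=F
every size-1 subset falls short of the 20 outcomes (best: 14/20)
every size-2 subset falls short of the 20 outcomes (best: 19/20)
inputs {2, 5, 6} (size 3) cover everything; no size-3 subset with a lexicographically smaller index list covers all 20
Answer: 3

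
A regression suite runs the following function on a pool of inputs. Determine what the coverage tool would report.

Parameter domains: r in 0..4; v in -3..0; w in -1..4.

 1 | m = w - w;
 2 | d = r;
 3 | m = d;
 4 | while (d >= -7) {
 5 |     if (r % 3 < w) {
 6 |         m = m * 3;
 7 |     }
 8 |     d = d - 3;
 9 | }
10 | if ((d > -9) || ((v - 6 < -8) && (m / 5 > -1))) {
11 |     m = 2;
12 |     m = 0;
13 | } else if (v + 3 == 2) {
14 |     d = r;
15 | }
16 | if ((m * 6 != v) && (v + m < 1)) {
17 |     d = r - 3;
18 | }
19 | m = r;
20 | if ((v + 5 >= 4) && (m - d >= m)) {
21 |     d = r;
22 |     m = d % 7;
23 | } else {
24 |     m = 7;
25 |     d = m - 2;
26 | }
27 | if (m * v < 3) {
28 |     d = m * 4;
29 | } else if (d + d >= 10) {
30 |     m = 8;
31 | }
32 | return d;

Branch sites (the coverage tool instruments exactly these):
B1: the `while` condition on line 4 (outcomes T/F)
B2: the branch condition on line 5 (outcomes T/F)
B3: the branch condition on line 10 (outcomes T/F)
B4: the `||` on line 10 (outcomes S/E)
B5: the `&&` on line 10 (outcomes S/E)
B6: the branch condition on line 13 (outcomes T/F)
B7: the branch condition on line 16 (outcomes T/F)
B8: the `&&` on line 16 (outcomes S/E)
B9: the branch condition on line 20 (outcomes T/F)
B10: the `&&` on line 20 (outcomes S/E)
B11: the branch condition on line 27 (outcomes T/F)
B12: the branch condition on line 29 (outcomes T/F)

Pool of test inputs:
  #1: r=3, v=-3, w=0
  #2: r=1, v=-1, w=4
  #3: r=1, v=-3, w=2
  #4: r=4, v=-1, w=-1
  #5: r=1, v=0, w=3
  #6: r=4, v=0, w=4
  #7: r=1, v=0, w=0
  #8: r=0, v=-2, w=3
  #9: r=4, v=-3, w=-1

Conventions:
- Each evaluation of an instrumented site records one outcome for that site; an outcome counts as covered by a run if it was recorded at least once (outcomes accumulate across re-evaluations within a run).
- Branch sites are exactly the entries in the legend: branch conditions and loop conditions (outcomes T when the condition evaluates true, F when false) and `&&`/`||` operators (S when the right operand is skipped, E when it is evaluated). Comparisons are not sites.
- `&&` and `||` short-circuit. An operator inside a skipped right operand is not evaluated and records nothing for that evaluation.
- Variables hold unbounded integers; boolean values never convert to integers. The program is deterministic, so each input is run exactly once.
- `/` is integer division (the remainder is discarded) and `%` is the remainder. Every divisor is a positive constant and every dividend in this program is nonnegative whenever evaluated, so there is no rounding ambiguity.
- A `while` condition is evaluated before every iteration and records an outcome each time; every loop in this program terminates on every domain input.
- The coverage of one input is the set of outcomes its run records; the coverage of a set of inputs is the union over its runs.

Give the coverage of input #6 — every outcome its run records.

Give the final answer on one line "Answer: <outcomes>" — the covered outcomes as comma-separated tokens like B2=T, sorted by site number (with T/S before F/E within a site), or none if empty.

Running input #6 (r=4, v=0, w=4), event by event:
  B1->T, B2->T, B1->T, B2->T, B1->T, B2->T, B1->T, B2->T, B1->F, B4->S
  B3->T, B8->S, B7->F, B10->E, B9->T, B11->T
deduplicating events, the covered set is: B1=T, B1=F, B2=T, B3=T, B4=S, B7=F, B8=S, B9=T, B10=E, B11=T

Answer: B1=T, B1=F, B2=T, B3=T, B4=S, B7=F, B8=S, B9=T, B10=E, B11=T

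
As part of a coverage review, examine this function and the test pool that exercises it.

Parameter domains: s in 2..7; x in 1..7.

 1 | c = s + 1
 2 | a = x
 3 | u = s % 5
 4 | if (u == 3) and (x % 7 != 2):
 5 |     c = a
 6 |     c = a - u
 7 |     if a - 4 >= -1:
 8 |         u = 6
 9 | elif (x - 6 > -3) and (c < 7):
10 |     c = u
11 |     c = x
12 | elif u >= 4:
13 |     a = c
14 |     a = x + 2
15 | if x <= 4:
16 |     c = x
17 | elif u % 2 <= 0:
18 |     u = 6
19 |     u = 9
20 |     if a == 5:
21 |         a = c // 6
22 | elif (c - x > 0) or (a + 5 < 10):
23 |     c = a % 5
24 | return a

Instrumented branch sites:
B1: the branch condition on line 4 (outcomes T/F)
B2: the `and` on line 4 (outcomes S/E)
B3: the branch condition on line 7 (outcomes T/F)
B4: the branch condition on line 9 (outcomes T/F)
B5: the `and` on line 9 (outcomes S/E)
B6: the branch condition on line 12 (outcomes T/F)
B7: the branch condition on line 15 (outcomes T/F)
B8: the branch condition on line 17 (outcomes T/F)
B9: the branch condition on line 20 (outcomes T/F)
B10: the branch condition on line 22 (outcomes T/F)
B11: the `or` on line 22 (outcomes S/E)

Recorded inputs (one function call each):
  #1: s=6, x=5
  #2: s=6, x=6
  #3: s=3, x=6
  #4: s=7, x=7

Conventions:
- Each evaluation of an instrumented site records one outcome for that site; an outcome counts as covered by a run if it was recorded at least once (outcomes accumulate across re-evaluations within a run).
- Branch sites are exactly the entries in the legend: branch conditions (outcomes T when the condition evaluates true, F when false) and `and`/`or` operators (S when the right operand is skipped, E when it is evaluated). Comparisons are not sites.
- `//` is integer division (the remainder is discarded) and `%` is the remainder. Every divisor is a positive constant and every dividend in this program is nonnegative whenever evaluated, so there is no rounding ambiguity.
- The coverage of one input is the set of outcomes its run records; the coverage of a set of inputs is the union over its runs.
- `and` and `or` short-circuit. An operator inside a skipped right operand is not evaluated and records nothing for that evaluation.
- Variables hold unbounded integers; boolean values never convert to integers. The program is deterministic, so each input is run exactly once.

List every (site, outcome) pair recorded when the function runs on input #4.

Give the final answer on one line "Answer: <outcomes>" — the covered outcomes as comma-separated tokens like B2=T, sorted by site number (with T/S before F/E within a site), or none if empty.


Tracing the run of input #4 (s=7, x=7):
  B2->S, B1->F, B5->E, B4->F, B6->F, B7->F, B8->T, B9->F
as a set, this run covers: B1=F, B2=S, B4=F, B5=E, B6=F, B7=F, B8=T, B9=F
Answer: B1=F, B2=S, B4=F, B5=E, B6=F, B7=F, B8=T, B9=F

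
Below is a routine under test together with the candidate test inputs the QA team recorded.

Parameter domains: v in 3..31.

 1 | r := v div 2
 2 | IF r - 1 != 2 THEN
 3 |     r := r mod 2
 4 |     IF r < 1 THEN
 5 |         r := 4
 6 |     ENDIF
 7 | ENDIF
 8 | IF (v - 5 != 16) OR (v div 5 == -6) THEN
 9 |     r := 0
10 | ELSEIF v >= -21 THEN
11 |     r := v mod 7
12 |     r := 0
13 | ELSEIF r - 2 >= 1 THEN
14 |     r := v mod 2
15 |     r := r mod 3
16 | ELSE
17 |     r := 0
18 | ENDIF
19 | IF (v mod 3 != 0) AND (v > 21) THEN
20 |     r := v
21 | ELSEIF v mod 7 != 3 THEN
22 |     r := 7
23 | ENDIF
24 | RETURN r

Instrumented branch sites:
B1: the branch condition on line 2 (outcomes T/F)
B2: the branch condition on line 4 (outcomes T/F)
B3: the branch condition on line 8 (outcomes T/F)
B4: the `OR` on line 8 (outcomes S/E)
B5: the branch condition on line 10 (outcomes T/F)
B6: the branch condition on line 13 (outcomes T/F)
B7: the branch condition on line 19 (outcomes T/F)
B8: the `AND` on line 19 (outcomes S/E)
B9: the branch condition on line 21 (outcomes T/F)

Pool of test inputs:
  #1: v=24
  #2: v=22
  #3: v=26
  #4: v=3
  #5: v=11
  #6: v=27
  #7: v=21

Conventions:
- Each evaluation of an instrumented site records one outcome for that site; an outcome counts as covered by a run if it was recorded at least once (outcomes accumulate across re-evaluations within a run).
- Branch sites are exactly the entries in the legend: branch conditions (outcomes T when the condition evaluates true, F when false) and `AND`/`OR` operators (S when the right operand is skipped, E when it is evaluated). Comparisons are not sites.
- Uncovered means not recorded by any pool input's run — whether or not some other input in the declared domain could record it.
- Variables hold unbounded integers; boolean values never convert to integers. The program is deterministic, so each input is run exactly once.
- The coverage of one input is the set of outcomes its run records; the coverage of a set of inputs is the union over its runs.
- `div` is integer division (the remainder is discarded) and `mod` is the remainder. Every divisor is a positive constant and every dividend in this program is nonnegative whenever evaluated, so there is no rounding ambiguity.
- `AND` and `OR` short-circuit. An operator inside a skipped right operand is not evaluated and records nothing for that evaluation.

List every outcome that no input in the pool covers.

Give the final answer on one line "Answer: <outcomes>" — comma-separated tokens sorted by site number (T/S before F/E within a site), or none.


input #1, v=24: events B1->T, B2->T, B4->S, B3->T, B8->S, B7->F, B9->F; outcomes B1=T, B2=T, B3=T, B4=S, B7=F, B8=S, B9=F
input #2, v=22: events B1->T, B2->F, B4->S, B3->T, B8->E, B7->T; outcomes B1=T, B2=F, B3=T, B4=S, B7=T, B8=E
input #3, v=26: events B1->T, B2->F, B4->S, B3->T, B8->E, B7->T; outcomes B1=T, B2=F, B3=T, B4=S, B7=T, B8=E
input #4, v=3: events B1->T, B2->F, B4->S, B3->T, B8->S, B7->F, B9->F; outcomes B1=T, B2=F, B3=T, B4=S, B7=F, B8=S, B9=F
input #5, v=11: events B1->T, B2->F, B4->S, B3->T, B8->E, B7->F, B9->T; outcomes B1=T, B2=F, B3=T, B4=S, B7=F, B8=E, B9=T
input #6, v=27: events B1->T, B2->F, B4->S, B3->T, B8->S, B7->F, B9->T; outcomes B1=T, B2=F, B3=T, B4=S, B7=F, B8=S, B9=T
input #7, v=21: events B1->T, B2->T, B4->E, B3->F, B5->T, B8->S, B7->F, B9->T; outcomes B1=T, B2=T, B3=F, B4=E, B5=T, B7=F, B8=S, B9=T
union over the pool: B1=T, B2=T, B2=F, B3=T, B3=F, B4=S, B4=E, B5=T, B7=T, B7=F, B8=S, B8=E, B9=T, B9=F
uncovered (4 of 18): B1=F, B5=F, B6=T, B6=F
Answer: B1=F, B5=F, B6=T, B6=F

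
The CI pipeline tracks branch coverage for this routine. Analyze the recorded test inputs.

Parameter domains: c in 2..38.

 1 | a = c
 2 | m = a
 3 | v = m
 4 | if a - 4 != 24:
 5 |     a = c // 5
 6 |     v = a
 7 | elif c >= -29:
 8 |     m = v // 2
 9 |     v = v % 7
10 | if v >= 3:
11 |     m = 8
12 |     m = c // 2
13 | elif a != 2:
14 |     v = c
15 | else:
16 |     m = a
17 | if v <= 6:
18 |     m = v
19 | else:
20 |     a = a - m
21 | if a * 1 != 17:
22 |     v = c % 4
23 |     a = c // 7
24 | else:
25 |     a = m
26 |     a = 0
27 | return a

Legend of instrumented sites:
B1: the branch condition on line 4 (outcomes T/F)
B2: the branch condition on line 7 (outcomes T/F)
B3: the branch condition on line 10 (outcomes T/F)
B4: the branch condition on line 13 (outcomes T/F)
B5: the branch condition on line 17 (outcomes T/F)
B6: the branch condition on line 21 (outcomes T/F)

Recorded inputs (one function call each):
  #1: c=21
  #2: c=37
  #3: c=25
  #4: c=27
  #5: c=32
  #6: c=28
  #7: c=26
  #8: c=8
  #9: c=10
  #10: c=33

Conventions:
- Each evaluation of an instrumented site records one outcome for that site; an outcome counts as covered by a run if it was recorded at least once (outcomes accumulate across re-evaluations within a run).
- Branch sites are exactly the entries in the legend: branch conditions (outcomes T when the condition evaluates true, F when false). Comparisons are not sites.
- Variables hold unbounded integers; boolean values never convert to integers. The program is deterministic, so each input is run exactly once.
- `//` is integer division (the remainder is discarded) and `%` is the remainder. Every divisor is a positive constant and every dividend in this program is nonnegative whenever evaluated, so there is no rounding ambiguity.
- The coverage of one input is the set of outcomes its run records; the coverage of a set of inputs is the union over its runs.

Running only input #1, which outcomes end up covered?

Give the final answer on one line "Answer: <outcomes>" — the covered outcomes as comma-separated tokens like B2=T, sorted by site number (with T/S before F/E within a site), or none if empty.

Running input #1 (c=21), event by event:
  B1->T, B3->T, B5->T, B6->T
distinct outcomes covered: B1=T, B3=T, B5=T, B6=T

Answer: B1=T, B3=T, B5=T, B6=T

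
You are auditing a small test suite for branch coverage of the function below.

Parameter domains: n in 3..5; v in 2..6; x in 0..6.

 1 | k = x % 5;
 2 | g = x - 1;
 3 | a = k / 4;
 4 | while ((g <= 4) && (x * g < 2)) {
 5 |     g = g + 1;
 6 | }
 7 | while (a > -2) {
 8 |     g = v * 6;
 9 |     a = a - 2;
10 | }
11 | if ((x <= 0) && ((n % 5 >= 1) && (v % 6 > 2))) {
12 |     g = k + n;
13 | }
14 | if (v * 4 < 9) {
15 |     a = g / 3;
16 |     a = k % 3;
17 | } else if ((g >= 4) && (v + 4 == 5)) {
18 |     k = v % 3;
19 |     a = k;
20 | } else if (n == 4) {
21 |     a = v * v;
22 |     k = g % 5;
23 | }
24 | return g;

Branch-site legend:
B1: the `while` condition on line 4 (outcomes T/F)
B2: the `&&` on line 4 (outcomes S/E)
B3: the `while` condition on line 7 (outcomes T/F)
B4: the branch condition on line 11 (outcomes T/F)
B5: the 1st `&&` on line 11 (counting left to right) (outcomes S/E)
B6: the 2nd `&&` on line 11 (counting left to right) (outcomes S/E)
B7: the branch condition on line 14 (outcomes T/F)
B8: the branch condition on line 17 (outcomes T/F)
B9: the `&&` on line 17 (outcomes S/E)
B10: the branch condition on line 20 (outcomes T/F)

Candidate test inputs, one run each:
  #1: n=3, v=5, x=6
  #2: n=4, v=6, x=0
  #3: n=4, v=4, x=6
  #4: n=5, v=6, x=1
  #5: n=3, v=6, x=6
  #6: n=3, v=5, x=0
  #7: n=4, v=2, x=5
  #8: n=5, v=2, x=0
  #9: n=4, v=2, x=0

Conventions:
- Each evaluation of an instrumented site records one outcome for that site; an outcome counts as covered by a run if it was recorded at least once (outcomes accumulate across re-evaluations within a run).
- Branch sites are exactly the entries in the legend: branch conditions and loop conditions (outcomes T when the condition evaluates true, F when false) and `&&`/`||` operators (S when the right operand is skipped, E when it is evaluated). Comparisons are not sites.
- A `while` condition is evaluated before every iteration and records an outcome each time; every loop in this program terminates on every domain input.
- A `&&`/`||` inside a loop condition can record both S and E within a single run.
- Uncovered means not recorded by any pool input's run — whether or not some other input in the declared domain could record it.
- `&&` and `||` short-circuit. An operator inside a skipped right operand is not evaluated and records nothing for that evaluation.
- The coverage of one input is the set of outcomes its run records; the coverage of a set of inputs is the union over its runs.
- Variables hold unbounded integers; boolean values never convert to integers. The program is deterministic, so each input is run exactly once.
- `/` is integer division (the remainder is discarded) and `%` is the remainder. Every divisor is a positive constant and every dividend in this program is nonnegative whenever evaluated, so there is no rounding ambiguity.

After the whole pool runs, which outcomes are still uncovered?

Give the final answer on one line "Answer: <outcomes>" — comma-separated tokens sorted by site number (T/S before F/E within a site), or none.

input #1, n=3, v=5, x=6: events B2->S, B1->F, B3->T, B3->F, B5->S, B4->F, B7->F, B9->E, B8->F, B10->F; outcomes B1=F, B2=S, B3=T, B3=F, B4=F, B5=S, B7=F, B8=F, B9=E, B10=F
input #2, n=4, v=6, x=0: events B2->E, B1->T, B2->E, B1->T, B2->E, B1->T, B2->E, B1->T, B2->E, B1->T, B2->E, B1->T, B2->S, B1->F, ...; outcomes B1=T, B1=F, B2=S, B2=E, B3=T, B3=F, B4=F, B5=E, B6=E, B7=F, B8=F, B9=E, B10=T
input #3, n=4, v=4, x=6: events B2->S, B1->F, B3->T, B3->F, B5->S, B4->F, B7->F, B9->E, B8->F, B10->T; outcomes B1=F, B2=S, B3=T, B3=F, B4=F, B5=S, B7=F, B8=F, B9=E, B10=T
input #4, n=5, v=6, x=1: events B2->E, B1->T, B2->E, B1->T, B2->E, B1->F, B3->T, B3->F, B5->S, B4->F, B7->F, B9->E, B8->F, B10->F; outcomes B1=T, B1=F, B2=E, B3=T, B3=F, B4=F, B5=S, B7=F, B8=F, B9=E, B10=F
input #5, n=3, v=6, x=6: events B2->S, B1->F, B3->T, B3->F, B5->S, B4->F, B7->F, B9->E, B8->F, B10->F; outcomes B1=F, B2=S, B3=T, B3=F, B4=F, B5=S, B7=F, B8=F, B9=E, B10=F
input #6, n=3, v=5, x=0: events B2->E, B1->T, B2->E, B1->T, B2->E, B1->T, B2->E, B1->T, B2->E, B1->T, B2->E, B1->T, B2->S, B1->F, ...; outcomes B1=T, B1=F, B2=S, B2=E, B3=T, B3=F, B4=T, B5=E, B6=E, B7=F, B8=F, B9=S, B10=F
input #7, n=4, v=2, x=5: events B2->E, B1->F, B3->T, B3->F, B5->S, B4->F, B7->T; outcomes B1=F, B2=E, B3=T, B3=F, B4=F, B5=S, B7=T
input #8, n=5, v=2, x=0: events B2->E, B1->T, B2->E, B1->T, B2->E, B1->T, B2->E, B1->T, B2->E, B1->T, B2->E, B1->T, B2->S, B1->F, ...; outcomes B1=T, B1=F, B2=S, B2=E, B3=T, B3=F, B4=F, B5=E, B6=S, B7=T
input #9, n=4, v=2, x=0: events B2->E, B1->T, B2->E, B1->T, B2->E, B1->T, B2->E, B1->T, B2->E, B1->T, B2->E, B1->T, B2->S, B1->F, ...; outcomes B1=T, B1=F, B2=S, B2=E, B3=T, B3=F, B4=F, B5=E, B6=E, B7=T
union over the pool: B1=T, B1=F, B2=S, B2=E, B3=T, B3=F, B4=T, B4=F, B5=S, B5=E, B6=S, B6=E, B7=T, B7=F, B8=F, B9=S, B9=E, B10=T, B10=F
uncovered (1 of 20): B8=T

Answer: B8=T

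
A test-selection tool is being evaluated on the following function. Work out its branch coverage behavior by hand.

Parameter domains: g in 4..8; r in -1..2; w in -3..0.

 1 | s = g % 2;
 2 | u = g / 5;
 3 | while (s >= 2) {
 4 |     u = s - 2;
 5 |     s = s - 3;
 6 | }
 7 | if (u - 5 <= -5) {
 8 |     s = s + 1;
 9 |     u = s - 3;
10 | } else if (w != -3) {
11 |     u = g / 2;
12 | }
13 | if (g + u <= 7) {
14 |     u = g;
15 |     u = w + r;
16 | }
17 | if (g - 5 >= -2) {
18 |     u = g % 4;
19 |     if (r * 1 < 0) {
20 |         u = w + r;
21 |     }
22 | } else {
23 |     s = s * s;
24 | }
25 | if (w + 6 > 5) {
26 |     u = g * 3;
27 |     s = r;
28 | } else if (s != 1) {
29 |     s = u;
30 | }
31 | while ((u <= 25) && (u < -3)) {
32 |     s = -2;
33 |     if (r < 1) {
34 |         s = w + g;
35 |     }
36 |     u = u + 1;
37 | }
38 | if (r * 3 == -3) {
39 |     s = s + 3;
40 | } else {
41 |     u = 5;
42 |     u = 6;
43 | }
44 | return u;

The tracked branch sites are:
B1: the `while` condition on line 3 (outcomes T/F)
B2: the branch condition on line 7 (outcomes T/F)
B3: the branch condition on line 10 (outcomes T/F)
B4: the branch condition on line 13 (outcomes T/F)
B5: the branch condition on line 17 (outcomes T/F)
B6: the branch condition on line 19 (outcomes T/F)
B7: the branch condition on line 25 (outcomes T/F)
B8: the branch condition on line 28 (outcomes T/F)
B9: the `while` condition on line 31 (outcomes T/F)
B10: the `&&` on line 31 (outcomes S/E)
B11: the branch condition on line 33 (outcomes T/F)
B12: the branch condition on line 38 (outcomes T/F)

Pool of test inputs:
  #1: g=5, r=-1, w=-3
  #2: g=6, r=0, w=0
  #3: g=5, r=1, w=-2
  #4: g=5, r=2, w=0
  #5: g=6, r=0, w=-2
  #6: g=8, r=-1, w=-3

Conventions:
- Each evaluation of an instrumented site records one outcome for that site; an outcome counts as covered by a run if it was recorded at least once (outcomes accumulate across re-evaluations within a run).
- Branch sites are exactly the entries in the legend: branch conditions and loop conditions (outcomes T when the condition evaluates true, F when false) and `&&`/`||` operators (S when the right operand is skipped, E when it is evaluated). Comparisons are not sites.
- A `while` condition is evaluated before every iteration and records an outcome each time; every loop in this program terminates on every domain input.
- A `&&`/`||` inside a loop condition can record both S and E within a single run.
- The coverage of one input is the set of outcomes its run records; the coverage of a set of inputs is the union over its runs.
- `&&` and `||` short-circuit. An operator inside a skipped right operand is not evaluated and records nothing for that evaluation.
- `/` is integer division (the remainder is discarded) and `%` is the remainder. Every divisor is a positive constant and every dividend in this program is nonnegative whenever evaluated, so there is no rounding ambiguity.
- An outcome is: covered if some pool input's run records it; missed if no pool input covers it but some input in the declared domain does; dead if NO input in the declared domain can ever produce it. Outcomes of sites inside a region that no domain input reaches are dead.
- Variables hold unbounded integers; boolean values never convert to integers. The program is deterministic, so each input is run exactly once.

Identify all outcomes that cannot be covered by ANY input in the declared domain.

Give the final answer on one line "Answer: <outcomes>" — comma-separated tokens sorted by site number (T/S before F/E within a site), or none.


running all 80 domain inputs and tallying outcomes:
  B1=T: no domain input ever produces it -> dead
  B5=F: no domain input ever produces it -> dead
  B10=S: no domain input ever produces it -> dead
  B11=F: no domain input ever produces it -> dead
  reachable outcomes have witnesses, e.g. B1=F (e.g. g=4, r=-1, w=-3), B2=T (e.g. g=4, r=-1, w=-3), B2=F (e.g. g=5, r=-1, w=-3), B3=T (e.g. g=5, r=-1, w=-2)
Answer: B1=T, B5=F, B10=S, B11=F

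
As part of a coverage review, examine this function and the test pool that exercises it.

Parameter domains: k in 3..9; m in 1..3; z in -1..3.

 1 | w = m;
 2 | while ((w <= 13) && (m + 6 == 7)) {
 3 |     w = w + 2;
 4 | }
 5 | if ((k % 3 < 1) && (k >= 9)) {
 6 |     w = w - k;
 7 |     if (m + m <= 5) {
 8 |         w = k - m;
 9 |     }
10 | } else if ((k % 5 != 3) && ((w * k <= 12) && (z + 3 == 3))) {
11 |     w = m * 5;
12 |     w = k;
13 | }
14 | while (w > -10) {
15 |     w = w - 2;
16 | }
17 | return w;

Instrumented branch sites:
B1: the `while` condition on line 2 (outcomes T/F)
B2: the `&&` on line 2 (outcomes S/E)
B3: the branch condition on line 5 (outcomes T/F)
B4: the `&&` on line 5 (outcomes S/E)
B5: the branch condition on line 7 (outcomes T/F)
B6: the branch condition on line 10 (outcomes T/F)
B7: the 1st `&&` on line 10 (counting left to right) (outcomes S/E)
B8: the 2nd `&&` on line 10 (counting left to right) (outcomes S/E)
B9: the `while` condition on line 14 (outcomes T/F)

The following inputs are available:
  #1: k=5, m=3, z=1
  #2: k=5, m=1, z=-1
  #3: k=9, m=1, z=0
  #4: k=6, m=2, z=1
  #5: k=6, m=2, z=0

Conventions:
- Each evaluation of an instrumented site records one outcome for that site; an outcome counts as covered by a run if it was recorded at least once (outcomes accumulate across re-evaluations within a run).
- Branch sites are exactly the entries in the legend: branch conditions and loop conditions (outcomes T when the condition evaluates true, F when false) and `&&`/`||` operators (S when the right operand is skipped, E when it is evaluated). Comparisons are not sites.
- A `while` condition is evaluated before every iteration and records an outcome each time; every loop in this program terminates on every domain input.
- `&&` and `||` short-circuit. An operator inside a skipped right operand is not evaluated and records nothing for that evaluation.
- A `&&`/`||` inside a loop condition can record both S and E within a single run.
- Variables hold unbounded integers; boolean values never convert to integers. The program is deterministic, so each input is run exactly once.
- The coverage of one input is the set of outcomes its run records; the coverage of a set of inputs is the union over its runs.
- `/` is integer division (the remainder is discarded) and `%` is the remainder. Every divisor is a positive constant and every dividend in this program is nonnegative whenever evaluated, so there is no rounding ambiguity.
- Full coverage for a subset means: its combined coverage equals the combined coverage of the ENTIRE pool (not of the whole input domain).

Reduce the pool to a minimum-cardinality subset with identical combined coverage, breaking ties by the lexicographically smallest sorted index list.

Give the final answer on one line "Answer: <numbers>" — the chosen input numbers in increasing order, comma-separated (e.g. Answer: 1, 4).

test 1 (k=5, m=3, z=1) fires B2->E, B1->F, B4->S, B3->F, B7->E, B8->S, B6->F, B9->T, B9->T, B9->T, B9->T, B9->T, B9->T, B9->T, ...; hits B1=F, B2=E, B3=F, B4=S, B6=F, B7=E, B8=S, B9=T, B9=F
test 2 (k=5, m=1, z=-1) fires B2->E, B1->T, B2->E, B1->T, B2->E, B1->T, B2->E, B1->T, B2->E, B1->T, B2->E, B1->T, B2->E, B1->T, ...; hits B1=T, B1=F, B2=S, B2=E, B3=F, B4=S, B6=F, B7=E, B8=S, B9=T, B9=F
test 3 (k=9, m=1, z=0) fires B2->E, B1->T, B2->E, B1->T, B2->E, B1->T, B2->E, B1->T, B2->E, B1->T, B2->E, B1->T, B2->E, B1->T, ...; hits B1=T, B1=F, B2=S, B2=E, B3=T, B4=E, B5=T, B9=T, B9=F
test 4 (k=6, m=2, z=1) fires B2->E, B1->F, B4->E, B3->F, B7->E, B8->E, B6->F, B9->T, B9->T, B9->T, B9->T, B9->T, B9->T, B9->F; hits B1=F, B2=E, B3=F, B4=E, B6=F, B7=E, B8=E, B9=T, B9=F
test 5 (k=6, m=2, z=0) fires B2->E, B1->F, B4->E, B3->F, B7->E, B8->E, B6->T, B9->T, B9->T, B9->T, B9->T, B9->T, B9->T, B9->T, ...; hits B1=F, B2=E, B3=F, B4=E, B6=T, B7=E, B8=E, B9=T, B9=F
pool-wide coverage (16 outcomes): B1=T, B1=F, B2=S, B2=E, B3=T, B3=F, B4=S, B4=E, B5=T, B6=T, B6=F, B7=E, B8=S, B8=E, B9=T, B9=F
no size-1 subset reaches all 16 outcomes (best union: 11/16)
no size-2 subset reaches all 16 outcomes (best union: 14/16)
at size 3, {1, 3, 5} reaches all 16 outcomes; every lexicographically earlier size-3 subset fails

Answer: 1, 3, 5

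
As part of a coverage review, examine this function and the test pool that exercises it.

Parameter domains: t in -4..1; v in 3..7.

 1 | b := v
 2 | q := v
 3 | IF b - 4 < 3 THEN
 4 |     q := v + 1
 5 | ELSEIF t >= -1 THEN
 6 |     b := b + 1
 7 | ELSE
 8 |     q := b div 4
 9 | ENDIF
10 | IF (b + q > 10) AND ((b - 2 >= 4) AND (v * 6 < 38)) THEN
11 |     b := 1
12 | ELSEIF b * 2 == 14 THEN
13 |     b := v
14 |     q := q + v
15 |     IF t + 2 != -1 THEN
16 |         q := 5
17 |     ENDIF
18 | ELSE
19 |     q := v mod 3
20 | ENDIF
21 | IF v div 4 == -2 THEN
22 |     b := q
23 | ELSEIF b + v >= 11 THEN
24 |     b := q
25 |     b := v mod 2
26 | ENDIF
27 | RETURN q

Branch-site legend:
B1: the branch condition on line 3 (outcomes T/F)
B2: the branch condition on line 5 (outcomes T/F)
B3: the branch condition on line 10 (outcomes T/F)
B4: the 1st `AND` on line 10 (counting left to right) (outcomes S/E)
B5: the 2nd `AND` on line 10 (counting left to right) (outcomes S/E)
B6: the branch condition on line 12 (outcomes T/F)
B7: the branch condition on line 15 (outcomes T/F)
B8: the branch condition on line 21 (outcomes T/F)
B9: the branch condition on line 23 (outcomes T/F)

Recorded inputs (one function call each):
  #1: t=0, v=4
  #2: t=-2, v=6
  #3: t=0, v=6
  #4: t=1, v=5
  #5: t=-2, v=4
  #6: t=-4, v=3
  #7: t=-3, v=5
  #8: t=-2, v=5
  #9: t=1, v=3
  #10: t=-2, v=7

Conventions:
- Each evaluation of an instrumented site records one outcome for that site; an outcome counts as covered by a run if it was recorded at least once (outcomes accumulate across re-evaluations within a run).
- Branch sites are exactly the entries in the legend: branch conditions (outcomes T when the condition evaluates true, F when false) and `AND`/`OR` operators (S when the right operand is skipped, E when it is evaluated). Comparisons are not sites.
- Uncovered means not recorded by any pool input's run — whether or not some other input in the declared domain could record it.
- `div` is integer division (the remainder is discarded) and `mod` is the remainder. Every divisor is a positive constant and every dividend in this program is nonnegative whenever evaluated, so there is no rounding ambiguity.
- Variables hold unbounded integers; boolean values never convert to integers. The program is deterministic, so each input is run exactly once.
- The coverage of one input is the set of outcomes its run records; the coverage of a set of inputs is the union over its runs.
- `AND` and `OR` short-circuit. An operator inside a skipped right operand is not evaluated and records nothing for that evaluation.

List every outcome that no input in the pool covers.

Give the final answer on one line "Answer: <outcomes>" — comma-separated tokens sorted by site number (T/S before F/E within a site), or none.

run #1 (t=0, v=4) runs B1->T, B4->S, B3->F, B6->F, B8->F, B9->F; records B1=T, B3=F, B4=S, B6=F, B8=F, B9=F
run #2 (t=-2, v=6) runs B1->T, B4->E, B5->E, B3->T, B8->F, B9->F; records B1=T, B3=T, B4=E, B5=E, B8=F, B9=F
run #3 (t=0, v=6) runs B1->T, B4->E, B5->E, B3->T, B8->F, B9->F; records B1=T, B3=T, B4=E, B5=E, B8=F, B9=F
run #4 (t=1, v=5) runs B1->T, B4->E, B5->S, B3->F, B6->F, B8->F, B9->F; records B1=T, B3=F, B4=E, B5=S, B6=F, B8=F, B9=F
run #5 (t=-2, v=4) runs B1->T, B4->S, B3->F, B6->F, B8->F, B9->F; records B1=T, B3=F, B4=S, B6=F, B8=F, B9=F
run #6 (t=-4, v=3) runs B1->T, B4->S, B3->F, B6->F, B8->F, B9->F; records B1=T, B3=F, B4=S, B6=F, B8=F, B9=F
run #7 (t=-3, v=5) runs B1->T, B4->E, B5->S, B3->F, B6->F, B8->F, B9->F; records B1=T, B3=F, B4=E, B5=S, B6=F, B8=F, B9=F
run #8 (t=-2, v=5) runs B1->T, B4->E, B5->S, B3->F, B6->F, B8->F, B9->F; records B1=T, B3=F, B4=E, B5=S, B6=F, B8=F, B9=F
run #9 (t=1, v=3) runs B1->T, B4->S, B3->F, B6->F, B8->F, B9->F; records B1=T, B3=F, B4=S, B6=F, B8=F, B9=F
run #10 (t=-2, v=7) runs B1->F, B2->F, B4->S, B3->F, B6->T, B7->T, B8->F, B9->T; records B1=F, B2=F, B3=F, B4=S, B6=T, B7=T, B8=F, B9=T
union over the pool: B1=T, B1=F, B2=F, B3=T, B3=F, B4=S, B4=E, B5=S, B5=E, B6=T, B6=F, B7=T, B8=F, B9=T, B9=F
uncovered (3 of 18): B2=T, B7=F, B8=T

Answer: B2=T, B7=F, B8=T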